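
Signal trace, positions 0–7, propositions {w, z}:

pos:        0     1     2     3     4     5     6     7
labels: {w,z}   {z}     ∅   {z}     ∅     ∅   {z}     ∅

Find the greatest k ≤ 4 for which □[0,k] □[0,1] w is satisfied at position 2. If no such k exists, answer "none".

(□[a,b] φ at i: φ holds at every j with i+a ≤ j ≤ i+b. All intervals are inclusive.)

none

□[0,1] w must hold from j=2 onward; find where it first fails.
  j=2: fails → no k works.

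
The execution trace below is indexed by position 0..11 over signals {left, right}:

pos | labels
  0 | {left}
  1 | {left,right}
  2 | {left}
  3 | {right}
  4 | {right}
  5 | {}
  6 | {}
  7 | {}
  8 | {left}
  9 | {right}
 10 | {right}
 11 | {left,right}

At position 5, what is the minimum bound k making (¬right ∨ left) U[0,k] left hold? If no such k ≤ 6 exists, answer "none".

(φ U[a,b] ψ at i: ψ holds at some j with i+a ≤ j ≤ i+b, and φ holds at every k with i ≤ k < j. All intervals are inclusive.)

3

Need earliest j ≥ 5 with left, and (¬right ∨ left) at every k in [5,j-1].
  j=5: rhs fails.
  j=6: rhs fails.
  j=7: rhs fails.
  j=8: rhs holds; lhs holds on [5,7]. k = 3.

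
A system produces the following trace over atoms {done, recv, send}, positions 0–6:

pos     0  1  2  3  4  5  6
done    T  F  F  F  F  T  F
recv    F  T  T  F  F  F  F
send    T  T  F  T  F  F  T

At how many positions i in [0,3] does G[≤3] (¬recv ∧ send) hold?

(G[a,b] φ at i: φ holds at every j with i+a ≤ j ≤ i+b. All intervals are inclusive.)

0

Evaluate at each i in [0,3]:
  i=0: ✗ (fails at j=1)
  i=1: ✗ (fails at j=1)
  i=2: ✗ (fails at j=2)
  i=3: ✗ (fails at j=4)
Positions where it holds: {} → 0.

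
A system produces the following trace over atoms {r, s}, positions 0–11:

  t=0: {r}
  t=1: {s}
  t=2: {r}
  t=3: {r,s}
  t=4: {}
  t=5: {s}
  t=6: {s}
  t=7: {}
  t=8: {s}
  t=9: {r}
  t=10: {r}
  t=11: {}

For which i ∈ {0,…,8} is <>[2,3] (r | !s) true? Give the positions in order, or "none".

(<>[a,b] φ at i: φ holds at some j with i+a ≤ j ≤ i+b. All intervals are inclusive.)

0, 1, 2, 4, 5, 6, 7, 8

Evaluate at each i in [0,8]:
  i=0: ✓ (witness j=2)
  i=1: ✓ (witness j=3)
  i=2: ✓ (witness j=4)
  i=3: ✗ (none in [5,6])
  i=4: ✓ (witness j=7)
  i=5: ✓ (witness j=7)
  i=6: ✓ (witness j=9)
  i=7: ✓ (witness j=9)
  i=8: ✓ (witness j=10)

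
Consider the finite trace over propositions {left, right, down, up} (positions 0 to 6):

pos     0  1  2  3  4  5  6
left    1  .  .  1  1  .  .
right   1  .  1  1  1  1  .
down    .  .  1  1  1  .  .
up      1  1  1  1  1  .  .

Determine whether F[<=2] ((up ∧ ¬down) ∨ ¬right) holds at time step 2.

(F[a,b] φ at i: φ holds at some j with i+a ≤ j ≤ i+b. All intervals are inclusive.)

Check ((up ∧ ¬down) ∨ ¬right) at each j in [2,4]:
  j=2: false
  j=3: false
  j=4: false
No position in the window satisfies it → formula fails.

Does not hold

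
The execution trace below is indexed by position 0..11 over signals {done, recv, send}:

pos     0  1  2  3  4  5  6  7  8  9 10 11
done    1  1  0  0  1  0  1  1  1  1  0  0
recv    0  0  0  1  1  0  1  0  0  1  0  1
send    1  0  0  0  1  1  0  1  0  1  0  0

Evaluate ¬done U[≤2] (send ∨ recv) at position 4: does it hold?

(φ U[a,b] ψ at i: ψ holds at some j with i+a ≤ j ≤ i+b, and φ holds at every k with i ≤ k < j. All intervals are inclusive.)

Need some j in [4,6] with (send ∨ recv), and ¬done at every k in [4,j-1].
  j=4: (send ∨ recv) holds; no prefix to check → satisfied.

Yes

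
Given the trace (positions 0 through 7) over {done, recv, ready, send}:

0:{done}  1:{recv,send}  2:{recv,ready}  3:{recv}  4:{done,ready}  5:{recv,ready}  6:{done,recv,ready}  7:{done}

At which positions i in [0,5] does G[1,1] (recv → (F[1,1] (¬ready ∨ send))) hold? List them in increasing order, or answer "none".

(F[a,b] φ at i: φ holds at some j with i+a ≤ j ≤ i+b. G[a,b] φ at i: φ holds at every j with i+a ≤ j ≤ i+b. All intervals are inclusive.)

Evaluate at each i in [0,5]:
  i=0: ✗ (fails at j=1)
  i=1: ✓ (all of [2,2])
  i=2: ✗ (fails at j=3)
  i=3: ✓ (all of [4,4])
  i=4: ✗ (fails at j=5)
  i=5: ✓ (all of [6,6])

1, 3, 5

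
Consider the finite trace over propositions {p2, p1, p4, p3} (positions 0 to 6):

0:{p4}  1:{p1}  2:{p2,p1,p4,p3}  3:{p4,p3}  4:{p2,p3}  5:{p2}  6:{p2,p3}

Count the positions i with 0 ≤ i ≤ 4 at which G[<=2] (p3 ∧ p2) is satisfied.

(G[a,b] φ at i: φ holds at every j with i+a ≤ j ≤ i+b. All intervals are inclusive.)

Evaluate at each i in [0,4]:
  i=0: ✗ (fails at j=0)
  i=1: ✗ (fails at j=1)
  i=2: ✗ (fails at j=3)
  i=3: ✗ (fails at j=3)
  i=4: ✗ (fails at j=5)
Positions where it holds: {} → 0.

0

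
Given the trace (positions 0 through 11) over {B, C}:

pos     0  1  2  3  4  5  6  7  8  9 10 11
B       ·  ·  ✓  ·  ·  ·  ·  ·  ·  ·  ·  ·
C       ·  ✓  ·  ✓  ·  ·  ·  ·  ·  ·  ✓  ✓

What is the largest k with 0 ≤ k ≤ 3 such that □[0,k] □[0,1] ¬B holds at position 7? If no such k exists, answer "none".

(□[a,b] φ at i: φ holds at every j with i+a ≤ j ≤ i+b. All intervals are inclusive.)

3

□[0,1] ¬B must hold from j=7 onward; find where it first fails.
  j=7: holds
  j=8: holds
  j=9: holds
  j=10: holds
Holds through j=10; largest k = 3.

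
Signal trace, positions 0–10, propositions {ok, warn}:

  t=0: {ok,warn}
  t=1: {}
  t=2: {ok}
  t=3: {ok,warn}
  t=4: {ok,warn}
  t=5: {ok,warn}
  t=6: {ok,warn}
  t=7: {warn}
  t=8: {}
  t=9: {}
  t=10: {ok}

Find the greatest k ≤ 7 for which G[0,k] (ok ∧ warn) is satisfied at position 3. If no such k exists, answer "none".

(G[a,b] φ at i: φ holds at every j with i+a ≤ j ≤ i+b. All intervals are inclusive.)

(ok ∧ warn) must hold from j=3 onward; find where it first fails.
  j=3: holds
  j=4: holds
  j=5: holds
  j=6: holds
  j=7: fails
Holds on [3,6], so largest k = 3.

3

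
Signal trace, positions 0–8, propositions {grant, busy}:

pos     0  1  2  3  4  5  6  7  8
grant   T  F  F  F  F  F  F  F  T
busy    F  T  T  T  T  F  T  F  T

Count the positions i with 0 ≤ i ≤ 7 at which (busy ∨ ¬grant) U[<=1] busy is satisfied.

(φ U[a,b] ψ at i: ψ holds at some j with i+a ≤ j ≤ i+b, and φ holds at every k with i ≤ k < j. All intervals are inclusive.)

Evaluate at each i in [0,7]:
  i=0: ✗ (lhs fails at k=0 before rhs at j=1)
  i=1: ✓ (rhs at j=1)
  i=2: ✓ (rhs at j=2)
  i=3: ✓ (rhs at j=3)
  i=4: ✓ (rhs at j=4)
  i=5: ✓ (rhs at j=6; lhs holds on [5,5])
  i=6: ✓ (rhs at j=6)
  i=7: ✓ (rhs at j=8; lhs holds on [7,7])
Positions where it holds: {1, 2, 3, 4, 5, 6, 7} → 7.

7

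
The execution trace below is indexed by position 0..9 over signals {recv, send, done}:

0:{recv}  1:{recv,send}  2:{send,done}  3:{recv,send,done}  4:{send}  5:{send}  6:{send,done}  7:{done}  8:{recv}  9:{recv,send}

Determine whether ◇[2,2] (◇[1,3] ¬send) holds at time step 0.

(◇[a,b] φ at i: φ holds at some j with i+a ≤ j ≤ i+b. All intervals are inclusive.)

Does not hold

Check ◇[1,3] ¬send at each j in [2,2]:
  j=2: fails (none in [3,5])
No position in the window satisfies it → formula fails.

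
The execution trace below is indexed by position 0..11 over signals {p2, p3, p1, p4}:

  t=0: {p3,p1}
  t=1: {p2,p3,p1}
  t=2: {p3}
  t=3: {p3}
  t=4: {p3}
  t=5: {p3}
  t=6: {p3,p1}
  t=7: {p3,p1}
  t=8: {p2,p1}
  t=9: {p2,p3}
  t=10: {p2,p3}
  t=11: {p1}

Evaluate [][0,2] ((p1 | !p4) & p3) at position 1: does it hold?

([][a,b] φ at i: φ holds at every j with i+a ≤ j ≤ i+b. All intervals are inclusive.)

True

Check ((p1 | !p4) & p3) at every j in [1,3]:
  j=1: true
  j=2: true
  j=3: true
All positions satisfy it → formula holds.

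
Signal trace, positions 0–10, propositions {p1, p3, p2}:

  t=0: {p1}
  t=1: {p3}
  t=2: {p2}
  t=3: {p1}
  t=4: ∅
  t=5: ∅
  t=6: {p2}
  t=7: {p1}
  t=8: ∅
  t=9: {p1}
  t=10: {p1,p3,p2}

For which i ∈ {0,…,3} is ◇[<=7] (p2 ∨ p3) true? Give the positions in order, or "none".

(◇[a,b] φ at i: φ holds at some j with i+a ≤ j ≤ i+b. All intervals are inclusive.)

0, 1, 2, 3

Evaluate at each i in [0,3]:
  i=0: ✓ (witness j=1)
  i=1: ✓ (witness j=1)
  i=2: ✓ (witness j=2)
  i=3: ✓ (witness j=6)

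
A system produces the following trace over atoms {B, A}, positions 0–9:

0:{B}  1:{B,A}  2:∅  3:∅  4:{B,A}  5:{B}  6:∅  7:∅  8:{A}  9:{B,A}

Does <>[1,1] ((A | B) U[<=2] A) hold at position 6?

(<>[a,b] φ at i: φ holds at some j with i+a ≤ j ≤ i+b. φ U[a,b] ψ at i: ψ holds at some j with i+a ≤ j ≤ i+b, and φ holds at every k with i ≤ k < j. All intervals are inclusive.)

Does not hold

Check ((A | B) U[<=2] A) at each j in [7,7]:
  j=7: fails
No position in the window satisfies it → formula fails.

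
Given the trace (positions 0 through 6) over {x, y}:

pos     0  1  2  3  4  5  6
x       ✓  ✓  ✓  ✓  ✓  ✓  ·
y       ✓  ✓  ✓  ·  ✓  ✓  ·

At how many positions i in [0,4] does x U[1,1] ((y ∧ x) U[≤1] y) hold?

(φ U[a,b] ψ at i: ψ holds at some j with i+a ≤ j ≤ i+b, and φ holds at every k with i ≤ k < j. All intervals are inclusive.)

Evaluate at each i in [0,4]:
  i=0: ✓ (rhs at j=1; lhs holds on [0,0])
  i=1: ✓ (rhs at j=2; lhs holds on [1,1])
  i=2: ✗ (no rhs in [3,3])
  i=3: ✓ (rhs at j=4; lhs holds on [3,3])
  i=4: ✓ (rhs at j=5; lhs holds on [4,4])
Positions where it holds: {0, 1, 3, 4} → 4.

4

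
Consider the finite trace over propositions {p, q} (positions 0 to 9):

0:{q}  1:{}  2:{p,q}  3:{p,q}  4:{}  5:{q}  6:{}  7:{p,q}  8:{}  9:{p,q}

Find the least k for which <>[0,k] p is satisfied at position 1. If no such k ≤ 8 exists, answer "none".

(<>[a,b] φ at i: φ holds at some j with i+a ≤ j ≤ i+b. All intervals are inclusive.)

Scan j = 1,2,… for p:
  j=1: fails
  j=2: holds
First hit at j=2, so smallest k = 2-1 = 1.

1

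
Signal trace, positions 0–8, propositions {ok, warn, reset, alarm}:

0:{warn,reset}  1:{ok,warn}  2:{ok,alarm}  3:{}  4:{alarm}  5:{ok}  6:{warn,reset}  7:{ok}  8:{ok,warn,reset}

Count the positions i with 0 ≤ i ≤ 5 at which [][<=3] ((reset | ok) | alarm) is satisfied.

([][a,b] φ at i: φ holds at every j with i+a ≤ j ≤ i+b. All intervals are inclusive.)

Evaluate at each i in [0,5]:
  i=0: ✗ (fails at j=3)
  i=1: ✗ (fails at j=3)
  i=2: ✗ (fails at j=3)
  i=3: ✗ (fails at j=3)
  i=4: ✓ (all of [4,7])
  i=5: ✓ (all of [5,8])
Positions where it holds: {4, 5} → 2.

2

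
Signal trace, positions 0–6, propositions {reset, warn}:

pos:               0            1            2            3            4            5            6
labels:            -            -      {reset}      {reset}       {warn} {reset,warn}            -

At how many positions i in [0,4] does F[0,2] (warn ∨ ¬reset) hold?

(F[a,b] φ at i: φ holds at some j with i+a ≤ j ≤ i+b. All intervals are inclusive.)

5

Evaluate at each i in [0,4]:
  i=0: ✓ (witness j=0)
  i=1: ✓ (witness j=1)
  i=2: ✓ (witness j=4)
  i=3: ✓ (witness j=4)
  i=4: ✓ (witness j=4)
Positions where it holds: {0, 1, 2, 3, 4} → 5.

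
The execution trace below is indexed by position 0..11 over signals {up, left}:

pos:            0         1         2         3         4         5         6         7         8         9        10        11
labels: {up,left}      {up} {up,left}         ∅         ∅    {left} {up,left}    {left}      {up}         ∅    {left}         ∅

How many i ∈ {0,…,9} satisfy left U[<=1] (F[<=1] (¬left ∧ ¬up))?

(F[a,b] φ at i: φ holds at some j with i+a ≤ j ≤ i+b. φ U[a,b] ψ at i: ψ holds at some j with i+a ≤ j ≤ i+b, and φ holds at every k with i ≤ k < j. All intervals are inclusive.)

Evaluate at each i in [0,9]:
  i=0: ✗ (no rhs in [0,1])
  i=1: ✗ (lhs fails at k=1 before rhs at j=2)
  i=2: ✓ (rhs at j=2)
  i=3: ✓ (rhs at j=3)
  i=4: ✓ (rhs at j=4)
  i=5: ✗ (no rhs in [5,6])
  i=6: ✗ (no rhs in [6,7])
  i=7: ✓ (rhs at j=8; lhs holds on [7,7])
  i=8: ✓ (rhs at j=8)
  i=9: ✓ (rhs at j=9)
Positions where it holds: {2, 3, 4, 7, 8, 9} → 6.

6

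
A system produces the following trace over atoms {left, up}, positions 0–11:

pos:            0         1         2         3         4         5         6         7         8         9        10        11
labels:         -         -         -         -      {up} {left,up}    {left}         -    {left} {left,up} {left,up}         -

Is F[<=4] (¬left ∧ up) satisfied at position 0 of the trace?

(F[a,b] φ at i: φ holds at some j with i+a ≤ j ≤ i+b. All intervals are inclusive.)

Holds

Check (¬left ∧ up) at each j in [0,4]:
  j=0: false
  j=1: false
  j=2: false
  j=3: false
  j=4: true
Found at j=4 → formula holds.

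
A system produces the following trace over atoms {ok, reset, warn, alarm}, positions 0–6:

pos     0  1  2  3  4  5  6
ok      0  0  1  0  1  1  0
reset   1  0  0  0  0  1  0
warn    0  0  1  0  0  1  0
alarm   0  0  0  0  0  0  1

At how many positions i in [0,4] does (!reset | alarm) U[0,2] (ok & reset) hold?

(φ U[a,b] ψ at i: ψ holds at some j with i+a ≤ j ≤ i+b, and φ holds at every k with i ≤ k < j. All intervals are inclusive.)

Evaluate at each i in [0,4]:
  i=0: ✗ (no rhs in [0,2])
  i=1: ✗ (no rhs in [1,3])
  i=2: ✗ (no rhs in [2,4])
  i=3: ✓ (rhs at j=5; lhs holds on [3,4])
  i=4: ✓ (rhs at j=5; lhs holds on [4,4])
Positions where it holds: {3, 4} → 2.

2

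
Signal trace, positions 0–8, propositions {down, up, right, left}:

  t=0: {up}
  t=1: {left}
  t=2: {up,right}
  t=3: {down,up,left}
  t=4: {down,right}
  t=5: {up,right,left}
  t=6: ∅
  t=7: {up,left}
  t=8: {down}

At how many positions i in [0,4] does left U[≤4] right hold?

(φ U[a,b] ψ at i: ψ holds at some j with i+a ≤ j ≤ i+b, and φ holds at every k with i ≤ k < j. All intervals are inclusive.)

4

Evaluate at each i in [0,4]:
  i=0: ✗ (lhs fails at k=0 before rhs at j=2)
  i=1: ✓ (rhs at j=2; lhs holds on [1,1])
  i=2: ✓ (rhs at j=2)
  i=3: ✓ (rhs at j=4; lhs holds on [3,3])
  i=4: ✓ (rhs at j=4)
Positions where it holds: {1, 2, 3, 4} → 4.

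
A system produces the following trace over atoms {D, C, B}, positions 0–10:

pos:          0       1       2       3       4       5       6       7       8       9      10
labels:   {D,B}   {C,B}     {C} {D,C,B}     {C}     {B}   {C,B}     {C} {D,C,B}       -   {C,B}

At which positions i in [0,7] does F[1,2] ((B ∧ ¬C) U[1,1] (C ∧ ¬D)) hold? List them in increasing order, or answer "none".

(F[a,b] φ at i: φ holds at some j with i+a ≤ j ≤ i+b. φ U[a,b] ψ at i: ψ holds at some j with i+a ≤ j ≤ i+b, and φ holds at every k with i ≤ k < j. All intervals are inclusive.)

Evaluate at each i in [0,7]:
  i=0: ✗ (none in [1,2])
  i=1: ✗ (none in [2,3])
  i=2: ✗ (none in [3,4])
  i=3: ✓ (witness j=5)
  i=4: ✓ (witness j=5)
  i=5: ✗ (none in [6,7])
  i=6: ✗ (none in [7,8])
  i=7: ✗ (none in [8,9])

3, 4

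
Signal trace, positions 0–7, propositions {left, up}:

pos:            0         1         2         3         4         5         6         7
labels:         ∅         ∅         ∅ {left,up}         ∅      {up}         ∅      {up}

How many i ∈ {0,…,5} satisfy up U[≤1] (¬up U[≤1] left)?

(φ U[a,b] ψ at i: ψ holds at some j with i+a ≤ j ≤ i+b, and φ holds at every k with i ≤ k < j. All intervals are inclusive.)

2

Evaluate at each i in [0,5]:
  i=0: ✗ (no rhs in [0,1])
  i=1: ✗ (lhs fails at k=1 before rhs at j=2)
  i=2: ✓ (rhs at j=2)
  i=3: ✓ (rhs at j=3)
  i=4: ✗ (no rhs in [4,5])
  i=5: ✗ (no rhs in [5,6])
Positions where it holds: {2, 3} → 2.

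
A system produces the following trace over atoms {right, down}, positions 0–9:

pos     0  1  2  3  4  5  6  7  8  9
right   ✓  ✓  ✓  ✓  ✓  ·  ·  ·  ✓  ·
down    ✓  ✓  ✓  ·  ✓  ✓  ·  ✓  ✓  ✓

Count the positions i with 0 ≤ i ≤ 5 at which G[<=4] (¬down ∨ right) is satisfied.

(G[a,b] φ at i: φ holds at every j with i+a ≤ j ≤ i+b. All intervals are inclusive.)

1

Evaluate at each i in [0,5]:
  i=0: ✓ (all of [0,4])
  i=1: ✗ (fails at j=5)
  i=2: ✗ (fails at j=5)
  i=3: ✗ (fails at j=5)
  i=4: ✗ (fails at j=5)
  i=5: ✗ (fails at j=5)
Positions where it holds: {0} → 1.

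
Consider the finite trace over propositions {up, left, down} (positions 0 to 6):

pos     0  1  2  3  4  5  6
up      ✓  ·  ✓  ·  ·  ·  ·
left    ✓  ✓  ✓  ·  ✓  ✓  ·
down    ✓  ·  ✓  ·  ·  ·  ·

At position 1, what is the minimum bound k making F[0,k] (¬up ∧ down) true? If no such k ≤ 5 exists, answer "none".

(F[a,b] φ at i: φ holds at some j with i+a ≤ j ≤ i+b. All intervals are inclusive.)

Scan j = 1,2,… for (¬up ∧ down):
  j=1: fails
  j=2: fails
  j=3: fails
  j=4: fails
  j=5: fails
  j=6: fails
No j in [1,6] satisfies it → none.

none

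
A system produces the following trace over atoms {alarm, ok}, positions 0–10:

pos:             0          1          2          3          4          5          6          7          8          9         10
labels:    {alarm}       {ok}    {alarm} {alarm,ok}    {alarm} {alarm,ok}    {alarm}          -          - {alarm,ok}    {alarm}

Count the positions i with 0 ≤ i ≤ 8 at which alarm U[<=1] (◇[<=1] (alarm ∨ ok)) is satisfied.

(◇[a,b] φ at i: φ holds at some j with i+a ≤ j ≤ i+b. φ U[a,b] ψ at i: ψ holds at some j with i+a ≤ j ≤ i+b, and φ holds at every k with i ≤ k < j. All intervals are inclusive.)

8

Evaluate at each i in [0,8]:
  i=0: ✓ (rhs at j=0)
  i=1: ✓ (rhs at j=1)
  i=2: ✓ (rhs at j=2)
  i=3: ✓ (rhs at j=3)
  i=4: ✓ (rhs at j=4)
  i=5: ✓ (rhs at j=5)
  i=6: ✓ (rhs at j=6)
  i=7: ✗ (lhs fails at k=7 before rhs at j=8)
  i=8: ✓ (rhs at j=8)
Positions where it holds: {0, 1, 2, 3, 4, 5, 6, 8} → 8.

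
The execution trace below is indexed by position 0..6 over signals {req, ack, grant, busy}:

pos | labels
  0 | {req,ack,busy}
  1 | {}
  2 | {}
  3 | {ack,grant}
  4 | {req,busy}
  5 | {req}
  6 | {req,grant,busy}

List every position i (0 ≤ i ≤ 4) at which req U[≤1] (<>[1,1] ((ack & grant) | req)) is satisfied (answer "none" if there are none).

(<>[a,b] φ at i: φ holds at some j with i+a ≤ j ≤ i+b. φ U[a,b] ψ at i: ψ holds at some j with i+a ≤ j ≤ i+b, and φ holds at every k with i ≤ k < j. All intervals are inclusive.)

Evaluate at each i in [0,4]:
  i=0: ✗ (no rhs in [0,1])
  i=1: ✗ (lhs fails at k=1 before rhs at j=2)
  i=2: ✓ (rhs at j=2)
  i=3: ✓ (rhs at j=3)
  i=4: ✓ (rhs at j=4)

2, 3, 4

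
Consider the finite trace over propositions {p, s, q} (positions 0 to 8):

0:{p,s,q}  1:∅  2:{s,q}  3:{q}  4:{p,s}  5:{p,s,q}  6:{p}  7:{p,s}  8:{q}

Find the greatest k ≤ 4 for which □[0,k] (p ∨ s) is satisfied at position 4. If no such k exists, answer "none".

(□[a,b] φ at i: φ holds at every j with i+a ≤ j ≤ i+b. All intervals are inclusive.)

3

(p ∨ s) must hold from j=4 onward; find where it first fails.
  j=4: holds
  j=5: holds
  j=6: holds
  j=7: holds
  j=8: fails
Holds on [4,7], so largest k = 3.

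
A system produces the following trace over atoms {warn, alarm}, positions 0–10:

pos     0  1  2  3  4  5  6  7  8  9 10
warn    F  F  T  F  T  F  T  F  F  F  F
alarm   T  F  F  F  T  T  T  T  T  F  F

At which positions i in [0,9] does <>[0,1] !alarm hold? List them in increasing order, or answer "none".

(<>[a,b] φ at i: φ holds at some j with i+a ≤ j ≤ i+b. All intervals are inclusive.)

0, 1, 2, 3, 8, 9

Evaluate at each i in [0,9]:
  i=0: ✓ (witness j=1)
  i=1: ✓ (witness j=1)
  i=2: ✓ (witness j=2)
  i=3: ✓ (witness j=3)
  i=4: ✗ (none in [4,5])
  i=5: ✗ (none in [5,6])
  i=6: ✗ (none in [6,7])
  i=7: ✗ (none in [7,8])
  i=8: ✓ (witness j=9)
  i=9: ✓ (witness j=9)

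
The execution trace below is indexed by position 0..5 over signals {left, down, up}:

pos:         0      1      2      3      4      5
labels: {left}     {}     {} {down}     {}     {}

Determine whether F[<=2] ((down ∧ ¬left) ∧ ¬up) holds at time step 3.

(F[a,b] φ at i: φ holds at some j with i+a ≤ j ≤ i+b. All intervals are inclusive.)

Yes

Check ((down ∧ ¬left) ∧ ¬up) at each j in [3,5]:
  j=3: true
  j=4: false
  j=5: false
Found at j=3 → formula holds.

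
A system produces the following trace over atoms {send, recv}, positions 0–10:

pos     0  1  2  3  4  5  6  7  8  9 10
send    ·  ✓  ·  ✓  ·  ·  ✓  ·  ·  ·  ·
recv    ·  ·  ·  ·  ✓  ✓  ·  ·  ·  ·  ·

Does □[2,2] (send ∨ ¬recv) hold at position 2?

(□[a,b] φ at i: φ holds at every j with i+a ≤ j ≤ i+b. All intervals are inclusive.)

False

Check (send ∨ ¬recv) at every j in [4,4]:
  j=4: false
Fails at j=4 → formula fails.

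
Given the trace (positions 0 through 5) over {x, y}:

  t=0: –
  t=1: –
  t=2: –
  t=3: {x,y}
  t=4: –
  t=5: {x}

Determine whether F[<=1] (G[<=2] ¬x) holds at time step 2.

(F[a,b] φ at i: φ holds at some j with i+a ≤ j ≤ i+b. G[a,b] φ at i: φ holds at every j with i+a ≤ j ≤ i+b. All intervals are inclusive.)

Check G[<=2] ¬x at each j in [2,3]:
  j=2: fails at 3
  j=3: fails at 3
No position in the window satisfies it → formula fails.

False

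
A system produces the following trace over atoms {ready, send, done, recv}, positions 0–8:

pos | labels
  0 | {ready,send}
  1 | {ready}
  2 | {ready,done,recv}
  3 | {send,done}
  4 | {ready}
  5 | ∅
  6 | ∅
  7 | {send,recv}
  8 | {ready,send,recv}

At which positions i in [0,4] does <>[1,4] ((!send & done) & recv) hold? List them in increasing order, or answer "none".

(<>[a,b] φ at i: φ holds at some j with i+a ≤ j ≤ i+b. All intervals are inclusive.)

0, 1

Evaluate at each i in [0,4]:
  i=0: ✓ (witness j=2)
  i=1: ✓ (witness j=2)
  i=2: ✗ (none in [3,6])
  i=3: ✗ (none in [4,7])
  i=4: ✗ (none in [5,8])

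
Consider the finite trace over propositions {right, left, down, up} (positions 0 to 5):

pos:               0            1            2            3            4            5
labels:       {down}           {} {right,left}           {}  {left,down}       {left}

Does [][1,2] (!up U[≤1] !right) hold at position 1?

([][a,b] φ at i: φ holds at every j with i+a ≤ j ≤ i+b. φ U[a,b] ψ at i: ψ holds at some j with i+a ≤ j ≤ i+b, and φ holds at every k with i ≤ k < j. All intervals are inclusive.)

Yes

Check (!up U[≤1] !right) at every j in [2,3]:
  j=2: holds
  j=3: holds
All positions satisfy it → formula holds.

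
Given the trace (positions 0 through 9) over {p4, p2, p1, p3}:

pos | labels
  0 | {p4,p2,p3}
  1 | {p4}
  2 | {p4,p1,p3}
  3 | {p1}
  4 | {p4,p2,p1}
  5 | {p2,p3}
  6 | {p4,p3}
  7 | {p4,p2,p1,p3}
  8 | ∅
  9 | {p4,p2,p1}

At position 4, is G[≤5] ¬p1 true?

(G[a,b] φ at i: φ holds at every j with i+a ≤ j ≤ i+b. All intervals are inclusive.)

Does not hold

Check ¬p1 at every j in [4,9]:
  j=4: false
  j=5: true
  j=6: true
  j=7: false
  j=8: true
  j=9: false
Fails at j=4 → formula fails.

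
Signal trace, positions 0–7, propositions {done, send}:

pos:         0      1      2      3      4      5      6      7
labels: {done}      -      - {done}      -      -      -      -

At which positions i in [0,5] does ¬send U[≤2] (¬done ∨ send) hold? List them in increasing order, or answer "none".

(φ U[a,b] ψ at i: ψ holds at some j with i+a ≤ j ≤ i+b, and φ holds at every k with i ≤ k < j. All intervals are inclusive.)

Evaluate at each i in [0,5]:
  i=0: ✓ (rhs at j=1; lhs holds on [0,0])
  i=1: ✓ (rhs at j=1)
  i=2: ✓ (rhs at j=2)
  i=3: ✓ (rhs at j=4; lhs holds on [3,3])
  i=4: ✓ (rhs at j=4)
  i=5: ✓ (rhs at j=5)

0, 1, 2, 3, 4, 5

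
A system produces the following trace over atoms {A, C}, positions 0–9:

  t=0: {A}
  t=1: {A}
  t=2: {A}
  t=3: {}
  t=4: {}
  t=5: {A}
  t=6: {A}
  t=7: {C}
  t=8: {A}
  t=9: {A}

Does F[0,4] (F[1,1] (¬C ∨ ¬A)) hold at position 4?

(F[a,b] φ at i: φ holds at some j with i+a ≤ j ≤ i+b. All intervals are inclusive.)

Check F[1,1] (¬C ∨ ¬A) at each j in [4,8]:
  j=4: holds (witness at 5)
  j=5: holds (witness at 6)
  j=6: holds (witness at 7)
  j=7: holds (witness at 8)
  j=8: holds (witness at 9)
Found at j=4 → formula holds.

Yes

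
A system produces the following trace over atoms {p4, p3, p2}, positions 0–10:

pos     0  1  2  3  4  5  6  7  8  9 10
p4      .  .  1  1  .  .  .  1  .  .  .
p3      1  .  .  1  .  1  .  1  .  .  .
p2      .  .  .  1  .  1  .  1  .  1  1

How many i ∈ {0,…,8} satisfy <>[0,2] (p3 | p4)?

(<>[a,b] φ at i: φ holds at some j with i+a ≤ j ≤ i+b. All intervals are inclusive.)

8

Evaluate at each i in [0,8]:
  i=0: ✓ (witness j=0)
  i=1: ✓ (witness j=2)
  i=2: ✓ (witness j=2)
  i=3: ✓ (witness j=3)
  i=4: ✓ (witness j=5)
  i=5: ✓ (witness j=5)
  i=6: ✓ (witness j=7)
  i=7: ✓ (witness j=7)
  i=8: ✗ (none in [8,10])
Positions where it holds: {0, 1, 2, 3, 4, 5, 6, 7} → 8.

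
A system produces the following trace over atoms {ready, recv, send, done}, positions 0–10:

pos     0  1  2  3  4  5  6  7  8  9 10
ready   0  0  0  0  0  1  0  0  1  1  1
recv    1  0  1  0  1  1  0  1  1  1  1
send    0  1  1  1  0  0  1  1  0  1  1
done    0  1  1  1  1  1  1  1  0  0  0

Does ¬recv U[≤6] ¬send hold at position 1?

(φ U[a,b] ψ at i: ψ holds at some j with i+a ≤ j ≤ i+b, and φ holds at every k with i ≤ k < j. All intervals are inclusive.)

No

Need some j in [1,7] with ¬send, and ¬recv at every k in [1,j-1].
  j=1: ¬send false.
  j=2: ¬send false.
  j=3: ¬send false.
  j=4: ¬send holds, but ¬recv fails at k=2 → not this j.
  j=5: ¬send holds, but ¬recv fails at k=2 → not this j.
  j=6: ¬send false.
  j=7: ¬send false.
No j in the window works → until fails.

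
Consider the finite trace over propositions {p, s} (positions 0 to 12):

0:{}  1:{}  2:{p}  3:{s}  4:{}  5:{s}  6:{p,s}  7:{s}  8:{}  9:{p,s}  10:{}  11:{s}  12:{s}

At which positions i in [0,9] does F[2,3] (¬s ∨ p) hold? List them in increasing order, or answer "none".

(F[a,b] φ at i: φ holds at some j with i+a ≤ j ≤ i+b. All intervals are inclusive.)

0, 1, 2, 3, 4, 5, 6, 7, 8

Evaluate at each i in [0,9]:
  i=0: ✓ (witness j=2)
  i=1: ✓ (witness j=4)
  i=2: ✓ (witness j=4)
  i=3: ✓ (witness j=6)
  i=4: ✓ (witness j=6)
  i=5: ✓ (witness j=8)
  i=6: ✓ (witness j=8)
  i=7: ✓ (witness j=9)
  i=8: ✓ (witness j=10)
  i=9: ✗ (none in [11,12])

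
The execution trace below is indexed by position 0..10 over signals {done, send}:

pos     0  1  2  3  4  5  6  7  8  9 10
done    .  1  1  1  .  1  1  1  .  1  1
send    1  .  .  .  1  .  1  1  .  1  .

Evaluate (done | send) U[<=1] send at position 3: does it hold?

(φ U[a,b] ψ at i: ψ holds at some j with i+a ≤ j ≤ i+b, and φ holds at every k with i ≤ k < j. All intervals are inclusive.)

True

Need some j in [3,4] with send, and (done | send) at every k in [3,j-1].
  j=3: send false.
  j=4: send holds; (done | send) holds at every k in [3,3] → satisfied.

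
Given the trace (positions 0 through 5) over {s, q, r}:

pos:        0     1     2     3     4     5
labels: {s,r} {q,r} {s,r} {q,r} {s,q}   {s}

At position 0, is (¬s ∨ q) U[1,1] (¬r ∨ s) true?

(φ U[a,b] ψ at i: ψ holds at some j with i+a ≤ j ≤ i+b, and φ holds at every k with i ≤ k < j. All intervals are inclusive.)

No

Need some j in [1,1] with (¬r ∨ s), and (¬s ∨ q) at every k in [0,j-1].
  j=1: (¬r ∨ s) false.
No j in the window works → until fails.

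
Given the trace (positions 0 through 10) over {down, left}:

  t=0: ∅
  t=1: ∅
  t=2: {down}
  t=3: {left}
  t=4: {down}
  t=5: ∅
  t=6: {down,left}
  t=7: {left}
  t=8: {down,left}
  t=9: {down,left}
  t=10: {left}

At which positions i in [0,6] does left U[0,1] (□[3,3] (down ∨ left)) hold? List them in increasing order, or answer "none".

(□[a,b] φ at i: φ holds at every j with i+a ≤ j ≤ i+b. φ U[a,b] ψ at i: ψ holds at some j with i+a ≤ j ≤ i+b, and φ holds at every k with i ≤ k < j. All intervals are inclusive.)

Evaluate at each i in [0,6]:
  i=0: ✓ (rhs at j=0)
  i=1: ✓ (rhs at j=1)
  i=2: ✗ (lhs fails at k=2 before rhs at j=3)
  i=3: ✓ (rhs at j=3)
  i=4: ✓ (rhs at j=4)
  i=5: ✓ (rhs at j=5)
  i=6: ✓ (rhs at j=6)

0, 1, 3, 4, 5, 6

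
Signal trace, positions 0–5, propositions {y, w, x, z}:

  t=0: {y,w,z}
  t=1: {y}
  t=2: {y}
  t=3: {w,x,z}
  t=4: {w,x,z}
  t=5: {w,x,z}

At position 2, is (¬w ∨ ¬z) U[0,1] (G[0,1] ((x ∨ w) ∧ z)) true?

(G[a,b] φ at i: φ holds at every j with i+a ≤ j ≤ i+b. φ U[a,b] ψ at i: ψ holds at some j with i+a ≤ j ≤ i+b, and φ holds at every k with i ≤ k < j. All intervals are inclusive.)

Need some j in [2,3] with G[0,1] ((x ∨ w) ∧ z), and (¬w ∨ ¬z) at every k in [2,j-1].
  j=2: G[0,1] ((x ∨ w) ∧ z) — fails at 2.
  j=3: G[0,1] ((x ∨ w) ∧ z) holds; (¬w ∨ ¬z) holds at every k in [2,2] → satisfied.

Yes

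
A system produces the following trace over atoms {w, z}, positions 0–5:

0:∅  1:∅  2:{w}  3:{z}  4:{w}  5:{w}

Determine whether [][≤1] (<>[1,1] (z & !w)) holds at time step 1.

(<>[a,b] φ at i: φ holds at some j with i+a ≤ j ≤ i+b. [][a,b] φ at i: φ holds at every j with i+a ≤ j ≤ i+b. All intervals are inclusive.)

Does not hold

Check <>[1,1] (z & !w) at every j in [1,2]:
  j=1: fails (none in [2,2])
  j=2: holds (witness at 3)
Fails at j=1 → formula fails.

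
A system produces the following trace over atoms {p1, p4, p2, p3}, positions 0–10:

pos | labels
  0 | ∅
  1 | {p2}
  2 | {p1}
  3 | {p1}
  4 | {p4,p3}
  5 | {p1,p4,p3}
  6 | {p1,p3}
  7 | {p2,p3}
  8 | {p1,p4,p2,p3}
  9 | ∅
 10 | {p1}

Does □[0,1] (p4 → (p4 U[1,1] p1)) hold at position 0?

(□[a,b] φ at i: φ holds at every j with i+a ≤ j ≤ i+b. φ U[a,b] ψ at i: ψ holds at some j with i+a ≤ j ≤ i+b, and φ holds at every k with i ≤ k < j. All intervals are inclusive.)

Yes

Check (p4 → (p4 U[1,1] p1)) at every j in [0,1]:
  j=0: antecedent false → ✓
  j=1: antecedent false → ✓
All positions satisfy it → formula holds.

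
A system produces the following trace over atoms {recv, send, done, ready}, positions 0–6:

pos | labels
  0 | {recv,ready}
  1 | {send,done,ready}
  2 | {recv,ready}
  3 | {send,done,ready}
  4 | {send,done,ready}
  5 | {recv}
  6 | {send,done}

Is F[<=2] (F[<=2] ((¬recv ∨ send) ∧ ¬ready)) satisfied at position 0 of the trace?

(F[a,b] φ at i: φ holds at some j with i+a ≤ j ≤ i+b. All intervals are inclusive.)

False

Check F[<=2] ((¬recv ∨ send) ∧ ¬ready) at each j in [0,2]:
  j=0: fails (none in [0,2])
  j=1: fails (none in [1,3])
  j=2: fails (none in [2,4])
No position in the window satisfies it → formula fails.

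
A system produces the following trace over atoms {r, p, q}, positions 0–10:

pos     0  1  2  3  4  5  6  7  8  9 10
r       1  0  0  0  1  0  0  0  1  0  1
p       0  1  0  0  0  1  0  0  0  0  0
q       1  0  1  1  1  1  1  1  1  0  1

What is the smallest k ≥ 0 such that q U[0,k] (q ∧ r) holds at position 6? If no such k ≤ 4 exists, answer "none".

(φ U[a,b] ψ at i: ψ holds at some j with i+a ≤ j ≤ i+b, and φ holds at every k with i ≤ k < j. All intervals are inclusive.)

Need earliest j ≥ 6 with (q ∧ r), and q at every k in [6,j-1].
  j=6: rhs fails.
  j=7: rhs fails.
  j=8: rhs holds; lhs holds on [6,7]. k = 2.

2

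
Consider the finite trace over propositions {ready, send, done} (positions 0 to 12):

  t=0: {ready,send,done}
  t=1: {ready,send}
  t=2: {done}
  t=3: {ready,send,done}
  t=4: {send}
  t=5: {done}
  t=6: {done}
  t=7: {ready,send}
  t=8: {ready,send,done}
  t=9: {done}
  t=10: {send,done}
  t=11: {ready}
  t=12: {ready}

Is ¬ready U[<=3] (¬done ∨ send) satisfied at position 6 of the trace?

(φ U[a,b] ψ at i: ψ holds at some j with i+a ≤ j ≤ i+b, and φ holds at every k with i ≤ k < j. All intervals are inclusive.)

Need some j in [6,9] with (¬done ∨ send), and ¬ready at every k in [6,j-1].
  j=6: (¬done ∨ send) false.
  j=7: (¬done ∨ send) holds; ¬ready holds at every k in [6,6] → satisfied.

True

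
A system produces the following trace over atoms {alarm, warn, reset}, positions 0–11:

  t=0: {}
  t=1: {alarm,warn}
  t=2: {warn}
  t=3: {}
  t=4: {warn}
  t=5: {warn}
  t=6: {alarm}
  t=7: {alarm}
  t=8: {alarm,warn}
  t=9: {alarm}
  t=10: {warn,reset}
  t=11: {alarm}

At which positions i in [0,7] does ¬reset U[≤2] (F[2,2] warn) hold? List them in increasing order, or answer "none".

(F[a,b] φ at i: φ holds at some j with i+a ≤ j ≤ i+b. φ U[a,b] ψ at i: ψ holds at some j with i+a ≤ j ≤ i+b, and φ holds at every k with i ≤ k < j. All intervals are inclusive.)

Evaluate at each i in [0,7]:
  i=0: ✓ (rhs at j=0)
  i=1: ✓ (rhs at j=2; lhs holds on [1,1])
  i=2: ✓ (rhs at j=2)
  i=3: ✓ (rhs at j=3)
  i=4: ✓ (rhs at j=6; lhs holds on [4,5])
  i=5: ✓ (rhs at j=6; lhs holds on [5,5])
  i=6: ✓ (rhs at j=6)
  i=7: ✓ (rhs at j=8; lhs holds on [7,7])

0, 1, 2, 3, 4, 5, 6, 7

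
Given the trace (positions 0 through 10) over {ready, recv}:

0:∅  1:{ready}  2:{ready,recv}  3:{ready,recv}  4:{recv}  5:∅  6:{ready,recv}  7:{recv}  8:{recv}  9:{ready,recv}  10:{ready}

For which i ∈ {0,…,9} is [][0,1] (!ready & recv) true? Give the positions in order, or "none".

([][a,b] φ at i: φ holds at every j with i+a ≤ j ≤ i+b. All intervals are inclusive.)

7

Evaluate at each i in [0,9]:
  i=0: ✗ (fails at j=0)
  i=1: ✗ (fails at j=1)
  i=2: ✗ (fails at j=2)
  i=3: ✗ (fails at j=3)
  i=4: ✗ (fails at j=5)
  i=5: ✗ (fails at j=5)
  i=6: ✗ (fails at j=6)
  i=7: ✓ (all of [7,8])
  i=8: ✗ (fails at j=9)
  i=9: ✗ (fails at j=9)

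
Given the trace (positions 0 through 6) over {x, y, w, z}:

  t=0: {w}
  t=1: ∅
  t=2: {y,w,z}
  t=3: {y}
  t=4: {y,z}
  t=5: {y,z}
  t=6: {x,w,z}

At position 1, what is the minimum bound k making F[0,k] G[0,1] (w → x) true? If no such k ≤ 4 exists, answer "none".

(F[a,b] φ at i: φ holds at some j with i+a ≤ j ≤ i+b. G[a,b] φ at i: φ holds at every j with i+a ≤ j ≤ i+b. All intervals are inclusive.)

Scan j = 1,2,… for G[0,1] (w → x):
  j=1: fails
  j=2: fails
  j=3: holds
First hit at j=3, so smallest k = 3-1 = 2.

2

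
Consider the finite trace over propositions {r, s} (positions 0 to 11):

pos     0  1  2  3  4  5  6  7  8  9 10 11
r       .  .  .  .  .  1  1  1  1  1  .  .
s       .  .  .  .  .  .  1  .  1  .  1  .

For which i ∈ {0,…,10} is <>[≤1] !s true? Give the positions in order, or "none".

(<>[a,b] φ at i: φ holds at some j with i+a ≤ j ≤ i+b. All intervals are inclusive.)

Evaluate at each i in [0,10]:
  i=0: ✓ (witness j=0)
  i=1: ✓ (witness j=1)
  i=2: ✓ (witness j=2)
  i=3: ✓ (witness j=3)
  i=4: ✓ (witness j=4)
  i=5: ✓ (witness j=5)
  i=6: ✓ (witness j=7)
  i=7: ✓ (witness j=7)
  i=8: ✓ (witness j=9)
  i=9: ✓ (witness j=9)
  i=10: ✓ (witness j=11)

0, 1, 2, 3, 4, 5, 6, 7, 8, 9, 10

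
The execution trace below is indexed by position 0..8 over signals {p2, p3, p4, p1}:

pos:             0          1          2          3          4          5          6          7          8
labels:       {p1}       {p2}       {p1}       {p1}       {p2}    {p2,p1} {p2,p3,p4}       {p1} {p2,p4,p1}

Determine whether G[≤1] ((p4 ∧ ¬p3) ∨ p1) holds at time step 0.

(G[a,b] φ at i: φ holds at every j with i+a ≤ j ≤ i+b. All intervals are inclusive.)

Does not hold

Check ((p4 ∧ ¬p3) ∨ p1) at every j in [0,1]:
  j=0: true
  j=1: false
Fails at j=1 → formula fails.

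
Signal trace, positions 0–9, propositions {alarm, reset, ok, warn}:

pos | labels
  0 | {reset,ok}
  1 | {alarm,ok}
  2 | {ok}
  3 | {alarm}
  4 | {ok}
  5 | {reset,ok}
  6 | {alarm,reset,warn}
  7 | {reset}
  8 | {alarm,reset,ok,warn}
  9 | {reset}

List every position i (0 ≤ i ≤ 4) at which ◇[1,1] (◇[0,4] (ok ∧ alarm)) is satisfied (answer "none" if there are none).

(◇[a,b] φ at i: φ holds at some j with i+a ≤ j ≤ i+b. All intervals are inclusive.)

Evaluate at each i in [0,4]:
  i=0: ✓ (witness j=1)
  i=1: ✗ (none in [2,2])
  i=2: ✗ (none in [3,3])
  i=3: ✓ (witness j=4)
  i=4: ✓ (witness j=5)

0, 3, 4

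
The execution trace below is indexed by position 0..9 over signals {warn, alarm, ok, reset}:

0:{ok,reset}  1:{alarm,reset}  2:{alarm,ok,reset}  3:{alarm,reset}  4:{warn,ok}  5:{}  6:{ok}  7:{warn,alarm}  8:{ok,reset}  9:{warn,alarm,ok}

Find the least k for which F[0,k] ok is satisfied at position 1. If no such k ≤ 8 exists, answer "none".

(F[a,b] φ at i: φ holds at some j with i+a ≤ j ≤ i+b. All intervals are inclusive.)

Scan j = 1,2,… for ok:
  j=1: fails
  j=2: holds
First hit at j=2, so smallest k = 2-1 = 1.

1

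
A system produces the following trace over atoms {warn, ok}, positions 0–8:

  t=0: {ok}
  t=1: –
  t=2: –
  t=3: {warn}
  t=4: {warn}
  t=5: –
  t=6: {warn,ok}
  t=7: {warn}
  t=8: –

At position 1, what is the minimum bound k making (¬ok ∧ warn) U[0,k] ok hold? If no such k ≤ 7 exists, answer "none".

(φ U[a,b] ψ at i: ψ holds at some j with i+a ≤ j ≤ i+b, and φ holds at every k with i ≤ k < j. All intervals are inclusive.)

none

Need earliest j ≥ 1 with ok, and (¬ok ∧ warn) at every k in [1,j-1].
  j=1: rhs fails.
  j=2: rhs fails.
  j=3: rhs fails.
  j=4: rhs fails.
  j=5: rhs fails.
  j=6: rhs holds but lhs fails at k=1.
  j=7: rhs fails.
  j=8: rhs fails.
No witness within the range → none.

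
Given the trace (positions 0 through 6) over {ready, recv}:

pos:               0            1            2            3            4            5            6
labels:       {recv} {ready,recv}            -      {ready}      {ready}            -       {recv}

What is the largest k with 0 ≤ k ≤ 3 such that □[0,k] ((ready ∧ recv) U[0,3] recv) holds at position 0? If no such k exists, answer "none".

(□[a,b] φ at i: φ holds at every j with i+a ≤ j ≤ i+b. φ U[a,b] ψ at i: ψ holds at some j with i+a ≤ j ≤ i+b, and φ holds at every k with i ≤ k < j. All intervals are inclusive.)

1

((ready ∧ recv) U[0,3] recv) must hold from j=0 onward; find where it first fails.
  j=0: holds
  j=1: holds
  j=2: fails
Holds on [0,1], so largest k = 1.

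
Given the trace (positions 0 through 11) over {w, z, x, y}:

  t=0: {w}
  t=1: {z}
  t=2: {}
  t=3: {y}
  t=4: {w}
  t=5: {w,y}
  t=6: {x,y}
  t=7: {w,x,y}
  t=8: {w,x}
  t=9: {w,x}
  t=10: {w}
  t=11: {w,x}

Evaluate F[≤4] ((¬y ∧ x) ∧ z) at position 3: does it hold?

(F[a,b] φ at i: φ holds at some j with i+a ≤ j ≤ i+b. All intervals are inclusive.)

Check ((¬y ∧ x) ∧ z) at each j in [3,7]:
  j=3: false
  j=4: false
  j=5: false
  j=6: false
  j=7: false
No position in the window satisfies it → formula fails.

Does not hold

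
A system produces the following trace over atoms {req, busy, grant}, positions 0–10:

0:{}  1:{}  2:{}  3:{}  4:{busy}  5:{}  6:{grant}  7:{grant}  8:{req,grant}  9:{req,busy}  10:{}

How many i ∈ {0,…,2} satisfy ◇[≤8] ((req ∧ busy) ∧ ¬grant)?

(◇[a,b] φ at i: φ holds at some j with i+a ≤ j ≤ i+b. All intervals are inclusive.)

2

Evaluate at each i in [0,2]:
  i=0: ✗ (none in [0,8])
  i=1: ✓ (witness j=9)
  i=2: ✓ (witness j=9)
Positions where it holds: {1, 2} → 2.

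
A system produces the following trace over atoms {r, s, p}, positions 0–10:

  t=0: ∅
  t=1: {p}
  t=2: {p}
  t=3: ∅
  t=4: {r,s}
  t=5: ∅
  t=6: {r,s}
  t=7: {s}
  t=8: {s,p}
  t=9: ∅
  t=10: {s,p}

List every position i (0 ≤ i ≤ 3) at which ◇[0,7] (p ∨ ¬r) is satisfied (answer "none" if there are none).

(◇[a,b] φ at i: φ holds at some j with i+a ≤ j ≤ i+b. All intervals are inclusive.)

Evaluate at each i in [0,3]:
  i=0: ✓ (witness j=0)
  i=1: ✓ (witness j=1)
  i=2: ✓ (witness j=2)
  i=3: ✓ (witness j=3)

0, 1, 2, 3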